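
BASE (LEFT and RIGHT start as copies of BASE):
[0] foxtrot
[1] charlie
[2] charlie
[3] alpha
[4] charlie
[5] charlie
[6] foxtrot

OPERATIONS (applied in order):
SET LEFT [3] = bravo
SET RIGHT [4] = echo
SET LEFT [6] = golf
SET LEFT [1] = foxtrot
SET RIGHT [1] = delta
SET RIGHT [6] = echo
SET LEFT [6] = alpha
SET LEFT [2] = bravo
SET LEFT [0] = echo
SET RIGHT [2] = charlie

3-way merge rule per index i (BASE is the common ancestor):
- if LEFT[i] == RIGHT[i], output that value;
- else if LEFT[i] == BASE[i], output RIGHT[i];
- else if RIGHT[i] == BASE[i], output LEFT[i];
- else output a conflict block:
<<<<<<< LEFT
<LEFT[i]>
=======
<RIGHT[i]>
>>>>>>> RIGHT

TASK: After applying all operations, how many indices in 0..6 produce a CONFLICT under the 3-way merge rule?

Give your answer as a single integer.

Final LEFT:  [echo, foxtrot, bravo, bravo, charlie, charlie, alpha]
Final RIGHT: [foxtrot, delta, charlie, alpha, echo, charlie, echo]
i=0: L=echo, R=foxtrot=BASE -> take LEFT -> echo
i=1: BASE=charlie L=foxtrot R=delta all differ -> CONFLICT
i=2: L=bravo, R=charlie=BASE -> take LEFT -> bravo
i=3: L=bravo, R=alpha=BASE -> take LEFT -> bravo
i=4: L=charlie=BASE, R=echo -> take RIGHT -> echo
i=5: L=charlie R=charlie -> agree -> charlie
i=6: BASE=foxtrot L=alpha R=echo all differ -> CONFLICT
Conflict count: 2

Answer: 2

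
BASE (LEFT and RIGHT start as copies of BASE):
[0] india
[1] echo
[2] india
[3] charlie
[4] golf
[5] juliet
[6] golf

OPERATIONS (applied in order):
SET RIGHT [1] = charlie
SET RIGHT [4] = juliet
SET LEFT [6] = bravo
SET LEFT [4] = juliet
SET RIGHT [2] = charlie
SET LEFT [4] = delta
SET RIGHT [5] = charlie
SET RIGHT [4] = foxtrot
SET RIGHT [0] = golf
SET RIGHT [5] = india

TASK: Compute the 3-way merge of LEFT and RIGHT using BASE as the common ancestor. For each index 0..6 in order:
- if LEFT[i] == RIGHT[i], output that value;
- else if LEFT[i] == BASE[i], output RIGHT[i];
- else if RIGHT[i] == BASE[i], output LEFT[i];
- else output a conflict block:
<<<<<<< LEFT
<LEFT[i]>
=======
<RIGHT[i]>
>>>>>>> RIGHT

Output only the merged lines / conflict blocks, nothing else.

Answer: golf
charlie
charlie
charlie
<<<<<<< LEFT
delta
=======
foxtrot
>>>>>>> RIGHT
india
bravo

Derivation:
Final LEFT:  [india, echo, india, charlie, delta, juliet, bravo]
Final RIGHT: [golf, charlie, charlie, charlie, foxtrot, india, golf]
i=0: L=india=BASE, R=golf -> take RIGHT -> golf
i=1: L=echo=BASE, R=charlie -> take RIGHT -> charlie
i=2: L=india=BASE, R=charlie -> take RIGHT -> charlie
i=3: L=charlie R=charlie -> agree -> charlie
i=4: BASE=golf L=delta R=foxtrot all differ -> CONFLICT
i=5: L=juliet=BASE, R=india -> take RIGHT -> india
i=6: L=bravo, R=golf=BASE -> take LEFT -> bravo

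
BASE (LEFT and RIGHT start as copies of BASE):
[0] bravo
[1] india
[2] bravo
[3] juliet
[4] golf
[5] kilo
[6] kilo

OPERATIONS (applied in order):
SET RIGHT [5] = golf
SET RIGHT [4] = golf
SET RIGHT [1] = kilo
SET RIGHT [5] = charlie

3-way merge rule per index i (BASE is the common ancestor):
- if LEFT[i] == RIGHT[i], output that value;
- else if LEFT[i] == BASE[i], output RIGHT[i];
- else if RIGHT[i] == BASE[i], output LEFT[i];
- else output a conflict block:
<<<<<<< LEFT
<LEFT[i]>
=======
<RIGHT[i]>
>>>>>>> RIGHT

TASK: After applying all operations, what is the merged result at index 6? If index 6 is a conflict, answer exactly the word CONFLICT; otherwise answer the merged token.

Answer: kilo

Derivation:
Final LEFT:  [bravo, india, bravo, juliet, golf, kilo, kilo]
Final RIGHT: [bravo, kilo, bravo, juliet, golf, charlie, kilo]
i=0: L=bravo R=bravo -> agree -> bravo
i=1: L=india=BASE, R=kilo -> take RIGHT -> kilo
i=2: L=bravo R=bravo -> agree -> bravo
i=3: L=juliet R=juliet -> agree -> juliet
i=4: L=golf R=golf -> agree -> golf
i=5: L=kilo=BASE, R=charlie -> take RIGHT -> charlie
i=6: L=kilo R=kilo -> agree -> kilo
Index 6 -> kilo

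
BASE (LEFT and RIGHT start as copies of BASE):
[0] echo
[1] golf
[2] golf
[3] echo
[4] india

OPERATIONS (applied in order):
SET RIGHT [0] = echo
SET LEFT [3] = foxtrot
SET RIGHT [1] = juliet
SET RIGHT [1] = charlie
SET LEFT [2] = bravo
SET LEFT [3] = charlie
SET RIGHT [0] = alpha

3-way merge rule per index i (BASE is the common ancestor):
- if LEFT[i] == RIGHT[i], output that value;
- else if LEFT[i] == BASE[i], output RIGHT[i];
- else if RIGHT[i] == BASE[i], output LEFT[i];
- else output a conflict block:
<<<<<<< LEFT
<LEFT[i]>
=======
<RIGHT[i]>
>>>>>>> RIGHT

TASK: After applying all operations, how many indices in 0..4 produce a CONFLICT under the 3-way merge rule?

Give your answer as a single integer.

Answer: 0

Derivation:
Final LEFT:  [echo, golf, bravo, charlie, india]
Final RIGHT: [alpha, charlie, golf, echo, india]
i=0: L=echo=BASE, R=alpha -> take RIGHT -> alpha
i=1: L=golf=BASE, R=charlie -> take RIGHT -> charlie
i=2: L=bravo, R=golf=BASE -> take LEFT -> bravo
i=3: L=charlie, R=echo=BASE -> take LEFT -> charlie
i=4: L=india R=india -> agree -> india
Conflict count: 0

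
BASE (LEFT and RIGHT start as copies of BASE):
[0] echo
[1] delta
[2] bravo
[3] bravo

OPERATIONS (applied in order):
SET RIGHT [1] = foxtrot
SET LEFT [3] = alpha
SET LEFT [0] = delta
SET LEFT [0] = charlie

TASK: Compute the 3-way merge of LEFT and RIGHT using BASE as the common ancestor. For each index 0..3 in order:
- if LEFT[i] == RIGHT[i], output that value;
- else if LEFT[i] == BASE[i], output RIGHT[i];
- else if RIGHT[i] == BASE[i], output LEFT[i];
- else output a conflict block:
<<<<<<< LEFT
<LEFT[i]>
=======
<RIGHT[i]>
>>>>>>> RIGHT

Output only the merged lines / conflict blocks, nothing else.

Answer: charlie
foxtrot
bravo
alpha

Derivation:
Final LEFT:  [charlie, delta, bravo, alpha]
Final RIGHT: [echo, foxtrot, bravo, bravo]
i=0: L=charlie, R=echo=BASE -> take LEFT -> charlie
i=1: L=delta=BASE, R=foxtrot -> take RIGHT -> foxtrot
i=2: L=bravo R=bravo -> agree -> bravo
i=3: L=alpha, R=bravo=BASE -> take LEFT -> alpha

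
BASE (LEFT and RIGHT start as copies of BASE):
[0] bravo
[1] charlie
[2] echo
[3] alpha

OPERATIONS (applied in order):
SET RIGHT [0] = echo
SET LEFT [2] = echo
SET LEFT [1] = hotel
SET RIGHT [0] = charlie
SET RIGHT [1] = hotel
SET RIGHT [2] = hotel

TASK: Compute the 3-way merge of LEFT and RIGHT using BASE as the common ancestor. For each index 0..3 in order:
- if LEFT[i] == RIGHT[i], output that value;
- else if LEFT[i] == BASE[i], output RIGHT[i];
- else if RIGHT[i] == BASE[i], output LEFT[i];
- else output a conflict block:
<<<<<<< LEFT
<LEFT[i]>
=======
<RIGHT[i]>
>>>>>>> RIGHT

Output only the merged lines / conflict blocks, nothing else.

Final LEFT:  [bravo, hotel, echo, alpha]
Final RIGHT: [charlie, hotel, hotel, alpha]
i=0: L=bravo=BASE, R=charlie -> take RIGHT -> charlie
i=1: L=hotel R=hotel -> agree -> hotel
i=2: L=echo=BASE, R=hotel -> take RIGHT -> hotel
i=3: L=alpha R=alpha -> agree -> alpha

Answer: charlie
hotel
hotel
alpha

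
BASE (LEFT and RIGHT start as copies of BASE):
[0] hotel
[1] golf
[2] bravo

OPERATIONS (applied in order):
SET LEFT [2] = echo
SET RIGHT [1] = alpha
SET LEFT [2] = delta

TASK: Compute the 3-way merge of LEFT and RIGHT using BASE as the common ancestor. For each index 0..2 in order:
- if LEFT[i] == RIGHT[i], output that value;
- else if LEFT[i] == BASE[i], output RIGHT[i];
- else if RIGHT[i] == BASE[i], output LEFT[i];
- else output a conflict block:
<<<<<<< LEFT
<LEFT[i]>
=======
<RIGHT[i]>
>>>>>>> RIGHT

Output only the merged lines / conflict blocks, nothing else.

Final LEFT:  [hotel, golf, delta]
Final RIGHT: [hotel, alpha, bravo]
i=0: L=hotel R=hotel -> agree -> hotel
i=1: L=golf=BASE, R=alpha -> take RIGHT -> alpha
i=2: L=delta, R=bravo=BASE -> take LEFT -> delta

Answer: hotel
alpha
delta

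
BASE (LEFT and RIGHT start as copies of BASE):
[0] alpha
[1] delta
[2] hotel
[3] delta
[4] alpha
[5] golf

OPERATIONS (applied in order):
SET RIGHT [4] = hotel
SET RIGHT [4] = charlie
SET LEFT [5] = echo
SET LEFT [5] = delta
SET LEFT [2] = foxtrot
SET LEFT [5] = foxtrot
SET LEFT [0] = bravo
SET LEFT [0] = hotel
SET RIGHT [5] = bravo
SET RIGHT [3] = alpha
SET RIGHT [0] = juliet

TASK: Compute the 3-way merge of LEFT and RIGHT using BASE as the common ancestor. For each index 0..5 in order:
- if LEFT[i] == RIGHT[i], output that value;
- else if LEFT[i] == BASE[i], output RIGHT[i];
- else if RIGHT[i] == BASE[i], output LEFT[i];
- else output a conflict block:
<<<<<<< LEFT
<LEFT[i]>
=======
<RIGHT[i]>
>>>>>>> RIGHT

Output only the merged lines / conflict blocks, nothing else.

Answer: <<<<<<< LEFT
hotel
=======
juliet
>>>>>>> RIGHT
delta
foxtrot
alpha
charlie
<<<<<<< LEFT
foxtrot
=======
bravo
>>>>>>> RIGHT

Derivation:
Final LEFT:  [hotel, delta, foxtrot, delta, alpha, foxtrot]
Final RIGHT: [juliet, delta, hotel, alpha, charlie, bravo]
i=0: BASE=alpha L=hotel R=juliet all differ -> CONFLICT
i=1: L=delta R=delta -> agree -> delta
i=2: L=foxtrot, R=hotel=BASE -> take LEFT -> foxtrot
i=3: L=delta=BASE, R=alpha -> take RIGHT -> alpha
i=4: L=alpha=BASE, R=charlie -> take RIGHT -> charlie
i=5: BASE=golf L=foxtrot R=bravo all differ -> CONFLICT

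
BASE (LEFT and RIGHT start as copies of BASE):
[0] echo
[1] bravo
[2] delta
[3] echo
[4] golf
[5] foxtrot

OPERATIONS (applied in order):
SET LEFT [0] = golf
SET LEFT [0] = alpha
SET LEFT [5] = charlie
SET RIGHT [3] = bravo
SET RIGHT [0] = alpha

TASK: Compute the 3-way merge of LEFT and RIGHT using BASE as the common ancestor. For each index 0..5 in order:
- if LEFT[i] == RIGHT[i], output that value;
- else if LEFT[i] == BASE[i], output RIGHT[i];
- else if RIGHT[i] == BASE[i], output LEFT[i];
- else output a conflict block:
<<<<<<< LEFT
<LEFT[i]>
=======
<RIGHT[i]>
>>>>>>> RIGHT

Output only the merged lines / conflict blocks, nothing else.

Final LEFT:  [alpha, bravo, delta, echo, golf, charlie]
Final RIGHT: [alpha, bravo, delta, bravo, golf, foxtrot]
i=0: L=alpha R=alpha -> agree -> alpha
i=1: L=bravo R=bravo -> agree -> bravo
i=2: L=delta R=delta -> agree -> delta
i=3: L=echo=BASE, R=bravo -> take RIGHT -> bravo
i=4: L=golf R=golf -> agree -> golf
i=5: L=charlie, R=foxtrot=BASE -> take LEFT -> charlie

Answer: alpha
bravo
delta
bravo
golf
charlie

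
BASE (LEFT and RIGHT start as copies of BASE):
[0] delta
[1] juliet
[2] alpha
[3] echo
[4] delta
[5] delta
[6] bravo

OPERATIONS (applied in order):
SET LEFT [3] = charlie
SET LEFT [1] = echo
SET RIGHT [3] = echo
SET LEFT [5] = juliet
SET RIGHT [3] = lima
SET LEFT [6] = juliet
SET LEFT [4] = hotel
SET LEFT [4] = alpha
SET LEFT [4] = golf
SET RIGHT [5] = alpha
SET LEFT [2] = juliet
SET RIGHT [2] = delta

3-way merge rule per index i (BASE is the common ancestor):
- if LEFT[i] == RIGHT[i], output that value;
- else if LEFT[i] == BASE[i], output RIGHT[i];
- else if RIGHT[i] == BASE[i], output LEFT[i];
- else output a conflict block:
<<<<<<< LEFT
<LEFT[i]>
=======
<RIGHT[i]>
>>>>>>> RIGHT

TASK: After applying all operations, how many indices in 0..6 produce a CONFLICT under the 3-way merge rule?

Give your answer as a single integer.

Answer: 3

Derivation:
Final LEFT:  [delta, echo, juliet, charlie, golf, juliet, juliet]
Final RIGHT: [delta, juliet, delta, lima, delta, alpha, bravo]
i=0: L=delta R=delta -> agree -> delta
i=1: L=echo, R=juliet=BASE -> take LEFT -> echo
i=2: BASE=alpha L=juliet R=delta all differ -> CONFLICT
i=3: BASE=echo L=charlie R=lima all differ -> CONFLICT
i=4: L=golf, R=delta=BASE -> take LEFT -> golf
i=5: BASE=delta L=juliet R=alpha all differ -> CONFLICT
i=6: L=juliet, R=bravo=BASE -> take LEFT -> juliet
Conflict count: 3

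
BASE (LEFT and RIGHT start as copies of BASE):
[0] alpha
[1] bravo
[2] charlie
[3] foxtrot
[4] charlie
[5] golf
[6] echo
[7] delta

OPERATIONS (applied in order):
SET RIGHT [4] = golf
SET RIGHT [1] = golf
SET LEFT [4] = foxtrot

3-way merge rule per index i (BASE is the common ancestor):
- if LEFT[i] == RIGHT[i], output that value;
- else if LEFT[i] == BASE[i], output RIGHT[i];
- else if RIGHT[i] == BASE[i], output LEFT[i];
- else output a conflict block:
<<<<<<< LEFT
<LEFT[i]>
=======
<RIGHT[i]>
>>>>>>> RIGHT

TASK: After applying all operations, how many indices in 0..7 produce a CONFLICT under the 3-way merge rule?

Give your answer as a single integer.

Answer: 1

Derivation:
Final LEFT:  [alpha, bravo, charlie, foxtrot, foxtrot, golf, echo, delta]
Final RIGHT: [alpha, golf, charlie, foxtrot, golf, golf, echo, delta]
i=0: L=alpha R=alpha -> agree -> alpha
i=1: L=bravo=BASE, R=golf -> take RIGHT -> golf
i=2: L=charlie R=charlie -> agree -> charlie
i=3: L=foxtrot R=foxtrot -> agree -> foxtrot
i=4: BASE=charlie L=foxtrot R=golf all differ -> CONFLICT
i=5: L=golf R=golf -> agree -> golf
i=6: L=echo R=echo -> agree -> echo
i=7: L=delta R=delta -> agree -> delta
Conflict count: 1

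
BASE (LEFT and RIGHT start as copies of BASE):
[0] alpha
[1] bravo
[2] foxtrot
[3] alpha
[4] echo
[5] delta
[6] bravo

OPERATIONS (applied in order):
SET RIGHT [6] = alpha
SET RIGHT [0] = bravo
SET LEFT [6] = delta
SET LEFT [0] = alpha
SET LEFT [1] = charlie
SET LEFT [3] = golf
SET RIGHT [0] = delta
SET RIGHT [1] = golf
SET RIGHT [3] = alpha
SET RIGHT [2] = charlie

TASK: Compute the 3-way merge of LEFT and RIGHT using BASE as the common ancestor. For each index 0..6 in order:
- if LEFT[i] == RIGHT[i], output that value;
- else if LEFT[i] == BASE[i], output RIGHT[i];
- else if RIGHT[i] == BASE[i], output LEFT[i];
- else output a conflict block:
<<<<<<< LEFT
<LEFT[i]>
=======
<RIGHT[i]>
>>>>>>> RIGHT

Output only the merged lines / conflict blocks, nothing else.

Final LEFT:  [alpha, charlie, foxtrot, golf, echo, delta, delta]
Final RIGHT: [delta, golf, charlie, alpha, echo, delta, alpha]
i=0: L=alpha=BASE, R=delta -> take RIGHT -> delta
i=1: BASE=bravo L=charlie R=golf all differ -> CONFLICT
i=2: L=foxtrot=BASE, R=charlie -> take RIGHT -> charlie
i=3: L=golf, R=alpha=BASE -> take LEFT -> golf
i=4: L=echo R=echo -> agree -> echo
i=5: L=delta R=delta -> agree -> delta
i=6: BASE=bravo L=delta R=alpha all differ -> CONFLICT

Answer: delta
<<<<<<< LEFT
charlie
=======
golf
>>>>>>> RIGHT
charlie
golf
echo
delta
<<<<<<< LEFT
delta
=======
alpha
>>>>>>> RIGHT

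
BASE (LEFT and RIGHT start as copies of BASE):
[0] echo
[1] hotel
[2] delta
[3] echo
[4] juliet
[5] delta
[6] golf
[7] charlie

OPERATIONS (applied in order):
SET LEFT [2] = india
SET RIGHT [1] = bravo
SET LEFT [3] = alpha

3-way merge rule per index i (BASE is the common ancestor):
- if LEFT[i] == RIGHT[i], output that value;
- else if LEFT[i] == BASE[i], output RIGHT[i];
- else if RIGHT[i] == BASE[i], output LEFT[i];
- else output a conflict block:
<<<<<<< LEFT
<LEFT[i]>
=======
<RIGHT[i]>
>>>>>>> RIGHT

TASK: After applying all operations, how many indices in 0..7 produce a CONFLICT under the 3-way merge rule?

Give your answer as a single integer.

Final LEFT:  [echo, hotel, india, alpha, juliet, delta, golf, charlie]
Final RIGHT: [echo, bravo, delta, echo, juliet, delta, golf, charlie]
i=0: L=echo R=echo -> agree -> echo
i=1: L=hotel=BASE, R=bravo -> take RIGHT -> bravo
i=2: L=india, R=delta=BASE -> take LEFT -> india
i=3: L=alpha, R=echo=BASE -> take LEFT -> alpha
i=4: L=juliet R=juliet -> agree -> juliet
i=5: L=delta R=delta -> agree -> delta
i=6: L=golf R=golf -> agree -> golf
i=7: L=charlie R=charlie -> agree -> charlie
Conflict count: 0

Answer: 0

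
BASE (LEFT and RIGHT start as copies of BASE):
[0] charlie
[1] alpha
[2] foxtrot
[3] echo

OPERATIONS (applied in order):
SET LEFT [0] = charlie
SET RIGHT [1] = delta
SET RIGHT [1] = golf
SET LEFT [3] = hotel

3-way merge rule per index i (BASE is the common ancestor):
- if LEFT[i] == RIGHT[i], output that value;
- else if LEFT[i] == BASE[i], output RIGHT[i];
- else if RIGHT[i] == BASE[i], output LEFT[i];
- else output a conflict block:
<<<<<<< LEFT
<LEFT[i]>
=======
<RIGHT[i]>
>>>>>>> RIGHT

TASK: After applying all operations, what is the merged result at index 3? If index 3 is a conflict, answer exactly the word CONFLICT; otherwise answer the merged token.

Answer: hotel

Derivation:
Final LEFT:  [charlie, alpha, foxtrot, hotel]
Final RIGHT: [charlie, golf, foxtrot, echo]
i=0: L=charlie R=charlie -> agree -> charlie
i=1: L=alpha=BASE, R=golf -> take RIGHT -> golf
i=2: L=foxtrot R=foxtrot -> agree -> foxtrot
i=3: L=hotel, R=echo=BASE -> take LEFT -> hotel
Index 3 -> hotel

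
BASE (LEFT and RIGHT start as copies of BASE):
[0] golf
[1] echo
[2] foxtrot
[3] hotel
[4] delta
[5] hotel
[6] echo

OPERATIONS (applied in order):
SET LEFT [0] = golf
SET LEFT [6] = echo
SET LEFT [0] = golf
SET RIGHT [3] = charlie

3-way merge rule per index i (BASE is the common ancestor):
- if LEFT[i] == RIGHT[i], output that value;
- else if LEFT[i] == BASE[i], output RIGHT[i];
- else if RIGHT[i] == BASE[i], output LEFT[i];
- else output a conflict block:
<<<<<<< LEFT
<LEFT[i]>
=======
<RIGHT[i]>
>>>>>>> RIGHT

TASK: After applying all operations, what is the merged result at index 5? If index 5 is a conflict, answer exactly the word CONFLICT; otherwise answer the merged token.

Final LEFT:  [golf, echo, foxtrot, hotel, delta, hotel, echo]
Final RIGHT: [golf, echo, foxtrot, charlie, delta, hotel, echo]
i=0: L=golf R=golf -> agree -> golf
i=1: L=echo R=echo -> agree -> echo
i=2: L=foxtrot R=foxtrot -> agree -> foxtrot
i=3: L=hotel=BASE, R=charlie -> take RIGHT -> charlie
i=4: L=delta R=delta -> agree -> delta
i=5: L=hotel R=hotel -> agree -> hotel
i=6: L=echo R=echo -> agree -> echo
Index 5 -> hotel

Answer: hotel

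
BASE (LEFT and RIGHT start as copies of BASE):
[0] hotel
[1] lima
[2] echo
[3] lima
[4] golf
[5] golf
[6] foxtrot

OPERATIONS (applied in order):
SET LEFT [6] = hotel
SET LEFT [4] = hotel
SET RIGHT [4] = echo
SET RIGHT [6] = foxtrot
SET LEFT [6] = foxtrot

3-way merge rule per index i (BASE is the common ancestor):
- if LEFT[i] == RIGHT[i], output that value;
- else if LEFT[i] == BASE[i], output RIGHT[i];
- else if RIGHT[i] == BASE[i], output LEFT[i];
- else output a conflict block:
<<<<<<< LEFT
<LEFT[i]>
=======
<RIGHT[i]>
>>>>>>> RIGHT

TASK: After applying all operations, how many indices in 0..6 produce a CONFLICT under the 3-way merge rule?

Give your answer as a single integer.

Final LEFT:  [hotel, lima, echo, lima, hotel, golf, foxtrot]
Final RIGHT: [hotel, lima, echo, lima, echo, golf, foxtrot]
i=0: L=hotel R=hotel -> agree -> hotel
i=1: L=lima R=lima -> agree -> lima
i=2: L=echo R=echo -> agree -> echo
i=3: L=lima R=lima -> agree -> lima
i=4: BASE=golf L=hotel R=echo all differ -> CONFLICT
i=5: L=golf R=golf -> agree -> golf
i=6: L=foxtrot R=foxtrot -> agree -> foxtrot
Conflict count: 1

Answer: 1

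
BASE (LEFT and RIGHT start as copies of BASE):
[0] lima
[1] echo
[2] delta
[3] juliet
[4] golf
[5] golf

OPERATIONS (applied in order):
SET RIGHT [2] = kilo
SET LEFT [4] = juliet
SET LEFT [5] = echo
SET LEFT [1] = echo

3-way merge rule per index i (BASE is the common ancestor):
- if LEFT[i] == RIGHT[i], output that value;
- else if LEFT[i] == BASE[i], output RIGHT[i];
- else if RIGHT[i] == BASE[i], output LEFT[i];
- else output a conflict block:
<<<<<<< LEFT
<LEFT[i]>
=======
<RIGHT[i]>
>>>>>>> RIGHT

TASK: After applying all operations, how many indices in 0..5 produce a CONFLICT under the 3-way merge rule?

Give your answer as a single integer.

Final LEFT:  [lima, echo, delta, juliet, juliet, echo]
Final RIGHT: [lima, echo, kilo, juliet, golf, golf]
i=0: L=lima R=lima -> agree -> lima
i=1: L=echo R=echo -> agree -> echo
i=2: L=delta=BASE, R=kilo -> take RIGHT -> kilo
i=3: L=juliet R=juliet -> agree -> juliet
i=4: L=juliet, R=golf=BASE -> take LEFT -> juliet
i=5: L=echo, R=golf=BASE -> take LEFT -> echo
Conflict count: 0

Answer: 0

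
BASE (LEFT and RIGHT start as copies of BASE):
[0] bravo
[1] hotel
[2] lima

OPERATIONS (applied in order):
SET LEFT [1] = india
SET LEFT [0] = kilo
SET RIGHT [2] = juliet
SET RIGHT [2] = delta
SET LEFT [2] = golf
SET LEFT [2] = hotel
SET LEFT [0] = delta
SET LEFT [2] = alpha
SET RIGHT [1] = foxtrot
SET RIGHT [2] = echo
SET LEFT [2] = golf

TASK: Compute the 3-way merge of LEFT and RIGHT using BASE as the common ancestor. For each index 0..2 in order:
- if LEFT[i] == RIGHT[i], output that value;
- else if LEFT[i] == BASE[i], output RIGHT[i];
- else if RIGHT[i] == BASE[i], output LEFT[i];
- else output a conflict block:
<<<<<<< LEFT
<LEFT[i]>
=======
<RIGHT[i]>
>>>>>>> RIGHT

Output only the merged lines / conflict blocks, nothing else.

Final LEFT:  [delta, india, golf]
Final RIGHT: [bravo, foxtrot, echo]
i=0: L=delta, R=bravo=BASE -> take LEFT -> delta
i=1: BASE=hotel L=india R=foxtrot all differ -> CONFLICT
i=2: BASE=lima L=golf R=echo all differ -> CONFLICT

Answer: delta
<<<<<<< LEFT
india
=======
foxtrot
>>>>>>> RIGHT
<<<<<<< LEFT
golf
=======
echo
>>>>>>> RIGHT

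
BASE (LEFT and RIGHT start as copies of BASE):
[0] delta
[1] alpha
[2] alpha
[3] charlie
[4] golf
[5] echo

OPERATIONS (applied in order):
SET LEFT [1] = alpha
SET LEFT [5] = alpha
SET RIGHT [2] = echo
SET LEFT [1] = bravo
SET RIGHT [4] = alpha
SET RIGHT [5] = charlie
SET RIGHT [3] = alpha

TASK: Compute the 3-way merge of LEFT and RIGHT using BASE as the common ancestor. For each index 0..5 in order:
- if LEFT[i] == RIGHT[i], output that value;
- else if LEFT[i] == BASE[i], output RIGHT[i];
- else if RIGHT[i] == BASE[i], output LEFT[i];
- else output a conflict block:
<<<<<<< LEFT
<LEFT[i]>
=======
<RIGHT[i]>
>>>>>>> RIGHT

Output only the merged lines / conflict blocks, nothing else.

Answer: delta
bravo
echo
alpha
alpha
<<<<<<< LEFT
alpha
=======
charlie
>>>>>>> RIGHT

Derivation:
Final LEFT:  [delta, bravo, alpha, charlie, golf, alpha]
Final RIGHT: [delta, alpha, echo, alpha, alpha, charlie]
i=0: L=delta R=delta -> agree -> delta
i=1: L=bravo, R=alpha=BASE -> take LEFT -> bravo
i=2: L=alpha=BASE, R=echo -> take RIGHT -> echo
i=3: L=charlie=BASE, R=alpha -> take RIGHT -> alpha
i=4: L=golf=BASE, R=alpha -> take RIGHT -> alpha
i=5: BASE=echo L=alpha R=charlie all differ -> CONFLICT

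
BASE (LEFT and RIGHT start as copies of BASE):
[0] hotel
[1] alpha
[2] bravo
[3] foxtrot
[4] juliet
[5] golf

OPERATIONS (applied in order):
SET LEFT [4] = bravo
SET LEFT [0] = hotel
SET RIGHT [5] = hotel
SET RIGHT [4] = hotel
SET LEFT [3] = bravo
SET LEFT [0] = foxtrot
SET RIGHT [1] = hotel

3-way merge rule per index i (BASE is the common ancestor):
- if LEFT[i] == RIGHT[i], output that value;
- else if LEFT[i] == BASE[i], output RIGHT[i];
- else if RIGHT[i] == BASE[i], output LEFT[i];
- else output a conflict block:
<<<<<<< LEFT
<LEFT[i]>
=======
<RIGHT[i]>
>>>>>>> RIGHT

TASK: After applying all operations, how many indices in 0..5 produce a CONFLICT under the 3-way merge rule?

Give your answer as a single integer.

Answer: 1

Derivation:
Final LEFT:  [foxtrot, alpha, bravo, bravo, bravo, golf]
Final RIGHT: [hotel, hotel, bravo, foxtrot, hotel, hotel]
i=0: L=foxtrot, R=hotel=BASE -> take LEFT -> foxtrot
i=1: L=alpha=BASE, R=hotel -> take RIGHT -> hotel
i=2: L=bravo R=bravo -> agree -> bravo
i=3: L=bravo, R=foxtrot=BASE -> take LEFT -> bravo
i=4: BASE=juliet L=bravo R=hotel all differ -> CONFLICT
i=5: L=golf=BASE, R=hotel -> take RIGHT -> hotel
Conflict count: 1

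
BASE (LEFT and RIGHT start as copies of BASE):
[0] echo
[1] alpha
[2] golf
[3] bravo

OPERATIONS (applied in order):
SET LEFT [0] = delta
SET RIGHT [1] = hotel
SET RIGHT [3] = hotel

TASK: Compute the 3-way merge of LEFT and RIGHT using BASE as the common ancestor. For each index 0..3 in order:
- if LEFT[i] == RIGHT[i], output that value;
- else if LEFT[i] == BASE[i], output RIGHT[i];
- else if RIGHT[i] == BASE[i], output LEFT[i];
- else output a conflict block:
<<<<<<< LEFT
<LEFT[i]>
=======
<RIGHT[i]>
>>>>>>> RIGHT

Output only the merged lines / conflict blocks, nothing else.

Final LEFT:  [delta, alpha, golf, bravo]
Final RIGHT: [echo, hotel, golf, hotel]
i=0: L=delta, R=echo=BASE -> take LEFT -> delta
i=1: L=alpha=BASE, R=hotel -> take RIGHT -> hotel
i=2: L=golf R=golf -> agree -> golf
i=3: L=bravo=BASE, R=hotel -> take RIGHT -> hotel

Answer: delta
hotel
golf
hotel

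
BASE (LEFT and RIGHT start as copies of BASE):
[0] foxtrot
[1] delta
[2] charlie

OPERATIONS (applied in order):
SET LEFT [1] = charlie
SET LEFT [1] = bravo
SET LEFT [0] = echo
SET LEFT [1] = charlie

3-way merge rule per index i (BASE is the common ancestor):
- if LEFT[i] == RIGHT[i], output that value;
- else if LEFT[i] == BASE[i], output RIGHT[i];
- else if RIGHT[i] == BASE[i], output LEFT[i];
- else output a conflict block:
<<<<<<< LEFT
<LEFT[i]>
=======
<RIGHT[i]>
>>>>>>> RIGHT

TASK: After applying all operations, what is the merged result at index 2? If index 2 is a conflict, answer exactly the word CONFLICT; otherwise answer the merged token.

Answer: charlie

Derivation:
Final LEFT:  [echo, charlie, charlie]
Final RIGHT: [foxtrot, delta, charlie]
i=0: L=echo, R=foxtrot=BASE -> take LEFT -> echo
i=1: L=charlie, R=delta=BASE -> take LEFT -> charlie
i=2: L=charlie R=charlie -> agree -> charlie
Index 2 -> charlie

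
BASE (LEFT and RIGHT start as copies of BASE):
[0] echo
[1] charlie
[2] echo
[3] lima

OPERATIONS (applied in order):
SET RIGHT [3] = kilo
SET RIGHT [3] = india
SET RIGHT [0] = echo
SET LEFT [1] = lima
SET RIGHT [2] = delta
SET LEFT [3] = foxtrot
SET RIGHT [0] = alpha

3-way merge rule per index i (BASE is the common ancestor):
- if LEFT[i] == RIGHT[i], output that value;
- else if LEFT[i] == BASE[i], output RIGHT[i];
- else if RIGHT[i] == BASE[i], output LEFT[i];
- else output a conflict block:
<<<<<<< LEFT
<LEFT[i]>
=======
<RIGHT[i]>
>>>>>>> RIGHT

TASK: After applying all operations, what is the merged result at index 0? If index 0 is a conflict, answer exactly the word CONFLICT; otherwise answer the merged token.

Answer: alpha

Derivation:
Final LEFT:  [echo, lima, echo, foxtrot]
Final RIGHT: [alpha, charlie, delta, india]
i=0: L=echo=BASE, R=alpha -> take RIGHT -> alpha
i=1: L=lima, R=charlie=BASE -> take LEFT -> lima
i=2: L=echo=BASE, R=delta -> take RIGHT -> delta
i=3: BASE=lima L=foxtrot R=india all differ -> CONFLICT
Index 0 -> alpha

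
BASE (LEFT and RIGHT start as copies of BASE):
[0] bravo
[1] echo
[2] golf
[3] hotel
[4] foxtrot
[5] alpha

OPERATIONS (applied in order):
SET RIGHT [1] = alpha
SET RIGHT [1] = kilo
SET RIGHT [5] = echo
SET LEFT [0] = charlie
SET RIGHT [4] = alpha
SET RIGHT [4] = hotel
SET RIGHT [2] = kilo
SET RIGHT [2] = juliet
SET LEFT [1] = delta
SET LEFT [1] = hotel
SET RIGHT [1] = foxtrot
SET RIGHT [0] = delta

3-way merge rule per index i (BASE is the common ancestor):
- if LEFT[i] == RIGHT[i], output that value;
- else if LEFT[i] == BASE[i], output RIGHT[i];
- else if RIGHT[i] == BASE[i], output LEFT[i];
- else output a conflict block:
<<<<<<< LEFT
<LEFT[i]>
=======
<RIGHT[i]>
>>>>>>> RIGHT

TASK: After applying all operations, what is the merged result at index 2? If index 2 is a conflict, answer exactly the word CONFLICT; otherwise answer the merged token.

Answer: juliet

Derivation:
Final LEFT:  [charlie, hotel, golf, hotel, foxtrot, alpha]
Final RIGHT: [delta, foxtrot, juliet, hotel, hotel, echo]
i=0: BASE=bravo L=charlie R=delta all differ -> CONFLICT
i=1: BASE=echo L=hotel R=foxtrot all differ -> CONFLICT
i=2: L=golf=BASE, R=juliet -> take RIGHT -> juliet
i=3: L=hotel R=hotel -> agree -> hotel
i=4: L=foxtrot=BASE, R=hotel -> take RIGHT -> hotel
i=5: L=alpha=BASE, R=echo -> take RIGHT -> echo
Index 2 -> juliet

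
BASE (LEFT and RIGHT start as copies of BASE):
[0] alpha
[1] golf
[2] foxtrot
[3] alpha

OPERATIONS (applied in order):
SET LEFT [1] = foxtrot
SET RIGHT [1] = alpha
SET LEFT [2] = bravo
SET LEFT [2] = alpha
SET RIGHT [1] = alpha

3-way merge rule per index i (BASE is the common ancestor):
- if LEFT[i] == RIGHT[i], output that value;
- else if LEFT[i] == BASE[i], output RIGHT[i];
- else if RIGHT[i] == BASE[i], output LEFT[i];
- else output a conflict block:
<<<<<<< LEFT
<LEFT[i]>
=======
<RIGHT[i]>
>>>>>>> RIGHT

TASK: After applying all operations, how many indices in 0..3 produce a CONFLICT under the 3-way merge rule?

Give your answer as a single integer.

Final LEFT:  [alpha, foxtrot, alpha, alpha]
Final RIGHT: [alpha, alpha, foxtrot, alpha]
i=0: L=alpha R=alpha -> agree -> alpha
i=1: BASE=golf L=foxtrot R=alpha all differ -> CONFLICT
i=2: L=alpha, R=foxtrot=BASE -> take LEFT -> alpha
i=3: L=alpha R=alpha -> agree -> alpha
Conflict count: 1

Answer: 1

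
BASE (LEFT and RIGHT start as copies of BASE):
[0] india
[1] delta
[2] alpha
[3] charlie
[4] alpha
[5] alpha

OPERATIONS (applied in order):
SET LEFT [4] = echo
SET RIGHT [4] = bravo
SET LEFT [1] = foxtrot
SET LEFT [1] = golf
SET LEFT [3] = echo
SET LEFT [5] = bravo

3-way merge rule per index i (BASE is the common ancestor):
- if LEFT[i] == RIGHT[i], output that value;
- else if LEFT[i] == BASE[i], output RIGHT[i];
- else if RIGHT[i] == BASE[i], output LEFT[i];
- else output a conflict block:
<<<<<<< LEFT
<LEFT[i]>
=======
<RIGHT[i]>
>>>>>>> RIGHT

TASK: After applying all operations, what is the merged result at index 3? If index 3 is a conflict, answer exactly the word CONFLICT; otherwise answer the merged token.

Answer: echo

Derivation:
Final LEFT:  [india, golf, alpha, echo, echo, bravo]
Final RIGHT: [india, delta, alpha, charlie, bravo, alpha]
i=0: L=india R=india -> agree -> india
i=1: L=golf, R=delta=BASE -> take LEFT -> golf
i=2: L=alpha R=alpha -> agree -> alpha
i=3: L=echo, R=charlie=BASE -> take LEFT -> echo
i=4: BASE=alpha L=echo R=bravo all differ -> CONFLICT
i=5: L=bravo, R=alpha=BASE -> take LEFT -> bravo
Index 3 -> echo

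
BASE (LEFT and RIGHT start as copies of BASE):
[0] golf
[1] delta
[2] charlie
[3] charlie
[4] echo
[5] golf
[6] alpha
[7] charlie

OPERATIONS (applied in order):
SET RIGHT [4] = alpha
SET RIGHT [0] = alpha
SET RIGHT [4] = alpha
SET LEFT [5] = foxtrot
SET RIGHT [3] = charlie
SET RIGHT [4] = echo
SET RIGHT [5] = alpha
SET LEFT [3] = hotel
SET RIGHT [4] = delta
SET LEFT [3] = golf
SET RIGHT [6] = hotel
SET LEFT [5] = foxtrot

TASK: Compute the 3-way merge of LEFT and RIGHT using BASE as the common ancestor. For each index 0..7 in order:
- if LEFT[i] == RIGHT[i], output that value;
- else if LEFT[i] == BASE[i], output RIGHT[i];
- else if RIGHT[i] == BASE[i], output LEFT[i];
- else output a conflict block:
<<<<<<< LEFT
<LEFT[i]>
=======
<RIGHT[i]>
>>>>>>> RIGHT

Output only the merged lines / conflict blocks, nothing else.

Answer: alpha
delta
charlie
golf
delta
<<<<<<< LEFT
foxtrot
=======
alpha
>>>>>>> RIGHT
hotel
charlie

Derivation:
Final LEFT:  [golf, delta, charlie, golf, echo, foxtrot, alpha, charlie]
Final RIGHT: [alpha, delta, charlie, charlie, delta, alpha, hotel, charlie]
i=0: L=golf=BASE, R=alpha -> take RIGHT -> alpha
i=1: L=delta R=delta -> agree -> delta
i=2: L=charlie R=charlie -> agree -> charlie
i=3: L=golf, R=charlie=BASE -> take LEFT -> golf
i=4: L=echo=BASE, R=delta -> take RIGHT -> delta
i=5: BASE=golf L=foxtrot R=alpha all differ -> CONFLICT
i=6: L=alpha=BASE, R=hotel -> take RIGHT -> hotel
i=7: L=charlie R=charlie -> agree -> charlie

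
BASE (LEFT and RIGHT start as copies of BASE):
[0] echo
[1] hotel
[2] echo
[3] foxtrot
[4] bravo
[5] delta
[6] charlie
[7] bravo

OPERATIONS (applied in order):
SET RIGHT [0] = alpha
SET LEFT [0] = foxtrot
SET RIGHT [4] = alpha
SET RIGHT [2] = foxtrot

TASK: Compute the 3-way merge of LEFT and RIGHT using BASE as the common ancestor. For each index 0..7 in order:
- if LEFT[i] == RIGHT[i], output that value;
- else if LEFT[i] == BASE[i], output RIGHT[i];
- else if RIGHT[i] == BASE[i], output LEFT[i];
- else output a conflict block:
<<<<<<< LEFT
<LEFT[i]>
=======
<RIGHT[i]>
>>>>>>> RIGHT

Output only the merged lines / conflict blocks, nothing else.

Answer: <<<<<<< LEFT
foxtrot
=======
alpha
>>>>>>> RIGHT
hotel
foxtrot
foxtrot
alpha
delta
charlie
bravo

Derivation:
Final LEFT:  [foxtrot, hotel, echo, foxtrot, bravo, delta, charlie, bravo]
Final RIGHT: [alpha, hotel, foxtrot, foxtrot, alpha, delta, charlie, bravo]
i=0: BASE=echo L=foxtrot R=alpha all differ -> CONFLICT
i=1: L=hotel R=hotel -> agree -> hotel
i=2: L=echo=BASE, R=foxtrot -> take RIGHT -> foxtrot
i=3: L=foxtrot R=foxtrot -> agree -> foxtrot
i=4: L=bravo=BASE, R=alpha -> take RIGHT -> alpha
i=5: L=delta R=delta -> agree -> delta
i=6: L=charlie R=charlie -> agree -> charlie
i=7: L=bravo R=bravo -> agree -> bravo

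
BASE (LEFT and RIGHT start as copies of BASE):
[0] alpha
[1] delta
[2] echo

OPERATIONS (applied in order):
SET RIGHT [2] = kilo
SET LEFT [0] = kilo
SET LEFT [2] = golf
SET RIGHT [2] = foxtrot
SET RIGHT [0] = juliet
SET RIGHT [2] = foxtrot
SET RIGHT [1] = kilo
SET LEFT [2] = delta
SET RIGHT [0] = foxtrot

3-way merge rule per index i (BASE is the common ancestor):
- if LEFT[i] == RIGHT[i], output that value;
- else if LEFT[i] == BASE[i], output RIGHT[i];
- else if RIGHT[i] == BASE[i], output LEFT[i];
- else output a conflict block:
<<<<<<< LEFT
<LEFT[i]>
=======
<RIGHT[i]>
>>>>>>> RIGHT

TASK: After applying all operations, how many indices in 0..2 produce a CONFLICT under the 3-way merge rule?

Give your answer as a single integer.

Final LEFT:  [kilo, delta, delta]
Final RIGHT: [foxtrot, kilo, foxtrot]
i=0: BASE=alpha L=kilo R=foxtrot all differ -> CONFLICT
i=1: L=delta=BASE, R=kilo -> take RIGHT -> kilo
i=2: BASE=echo L=delta R=foxtrot all differ -> CONFLICT
Conflict count: 2

Answer: 2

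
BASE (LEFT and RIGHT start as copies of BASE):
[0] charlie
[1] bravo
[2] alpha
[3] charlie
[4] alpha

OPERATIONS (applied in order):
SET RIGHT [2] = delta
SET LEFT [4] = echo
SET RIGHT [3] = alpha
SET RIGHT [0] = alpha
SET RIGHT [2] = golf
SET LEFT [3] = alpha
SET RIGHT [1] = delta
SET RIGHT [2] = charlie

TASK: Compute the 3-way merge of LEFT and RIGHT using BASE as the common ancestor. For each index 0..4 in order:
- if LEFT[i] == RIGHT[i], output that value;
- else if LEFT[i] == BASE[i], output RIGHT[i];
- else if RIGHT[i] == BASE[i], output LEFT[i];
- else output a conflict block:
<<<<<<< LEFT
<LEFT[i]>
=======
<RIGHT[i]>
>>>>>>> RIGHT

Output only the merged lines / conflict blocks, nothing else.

Answer: alpha
delta
charlie
alpha
echo

Derivation:
Final LEFT:  [charlie, bravo, alpha, alpha, echo]
Final RIGHT: [alpha, delta, charlie, alpha, alpha]
i=0: L=charlie=BASE, R=alpha -> take RIGHT -> alpha
i=1: L=bravo=BASE, R=delta -> take RIGHT -> delta
i=2: L=alpha=BASE, R=charlie -> take RIGHT -> charlie
i=3: L=alpha R=alpha -> agree -> alpha
i=4: L=echo, R=alpha=BASE -> take LEFT -> echo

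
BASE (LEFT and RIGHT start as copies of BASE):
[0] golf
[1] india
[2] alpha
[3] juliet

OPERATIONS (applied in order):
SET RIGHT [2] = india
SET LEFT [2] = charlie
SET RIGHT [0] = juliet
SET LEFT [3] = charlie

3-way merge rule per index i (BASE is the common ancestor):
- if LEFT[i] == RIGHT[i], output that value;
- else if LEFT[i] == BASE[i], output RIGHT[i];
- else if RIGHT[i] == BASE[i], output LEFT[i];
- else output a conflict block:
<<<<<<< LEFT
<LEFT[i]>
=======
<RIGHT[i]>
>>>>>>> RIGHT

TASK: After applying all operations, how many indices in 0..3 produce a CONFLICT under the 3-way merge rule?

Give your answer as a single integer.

Final LEFT:  [golf, india, charlie, charlie]
Final RIGHT: [juliet, india, india, juliet]
i=0: L=golf=BASE, R=juliet -> take RIGHT -> juliet
i=1: L=india R=india -> agree -> india
i=2: BASE=alpha L=charlie R=india all differ -> CONFLICT
i=3: L=charlie, R=juliet=BASE -> take LEFT -> charlie
Conflict count: 1

Answer: 1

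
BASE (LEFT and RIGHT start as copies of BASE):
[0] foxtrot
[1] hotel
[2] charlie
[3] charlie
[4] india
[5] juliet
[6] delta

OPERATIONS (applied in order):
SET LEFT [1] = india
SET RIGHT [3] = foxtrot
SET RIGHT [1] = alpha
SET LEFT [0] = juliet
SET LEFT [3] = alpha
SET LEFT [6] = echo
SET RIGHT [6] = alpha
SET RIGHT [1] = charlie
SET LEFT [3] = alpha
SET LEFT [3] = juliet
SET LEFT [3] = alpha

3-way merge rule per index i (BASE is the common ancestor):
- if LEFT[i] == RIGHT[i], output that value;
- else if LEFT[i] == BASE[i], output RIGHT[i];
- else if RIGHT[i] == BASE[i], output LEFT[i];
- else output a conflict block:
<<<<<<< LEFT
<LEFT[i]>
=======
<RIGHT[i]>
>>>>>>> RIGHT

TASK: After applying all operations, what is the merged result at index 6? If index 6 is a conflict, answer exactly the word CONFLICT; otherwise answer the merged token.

Final LEFT:  [juliet, india, charlie, alpha, india, juliet, echo]
Final RIGHT: [foxtrot, charlie, charlie, foxtrot, india, juliet, alpha]
i=0: L=juliet, R=foxtrot=BASE -> take LEFT -> juliet
i=1: BASE=hotel L=india R=charlie all differ -> CONFLICT
i=2: L=charlie R=charlie -> agree -> charlie
i=3: BASE=charlie L=alpha R=foxtrot all differ -> CONFLICT
i=4: L=india R=india -> agree -> india
i=5: L=juliet R=juliet -> agree -> juliet
i=6: BASE=delta L=echo R=alpha all differ -> CONFLICT
Index 6 -> CONFLICT

Answer: CONFLICT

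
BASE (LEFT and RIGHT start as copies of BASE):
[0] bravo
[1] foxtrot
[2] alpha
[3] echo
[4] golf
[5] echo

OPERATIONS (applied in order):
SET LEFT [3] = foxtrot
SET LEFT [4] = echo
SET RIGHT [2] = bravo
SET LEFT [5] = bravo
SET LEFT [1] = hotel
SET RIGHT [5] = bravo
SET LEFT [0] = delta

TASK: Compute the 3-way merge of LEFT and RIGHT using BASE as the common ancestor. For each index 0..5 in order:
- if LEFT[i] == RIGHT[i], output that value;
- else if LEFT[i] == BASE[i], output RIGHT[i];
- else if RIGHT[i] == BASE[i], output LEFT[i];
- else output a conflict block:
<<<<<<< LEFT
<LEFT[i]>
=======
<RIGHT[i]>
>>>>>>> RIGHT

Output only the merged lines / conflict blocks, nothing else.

Answer: delta
hotel
bravo
foxtrot
echo
bravo

Derivation:
Final LEFT:  [delta, hotel, alpha, foxtrot, echo, bravo]
Final RIGHT: [bravo, foxtrot, bravo, echo, golf, bravo]
i=0: L=delta, R=bravo=BASE -> take LEFT -> delta
i=1: L=hotel, R=foxtrot=BASE -> take LEFT -> hotel
i=2: L=alpha=BASE, R=bravo -> take RIGHT -> bravo
i=3: L=foxtrot, R=echo=BASE -> take LEFT -> foxtrot
i=4: L=echo, R=golf=BASE -> take LEFT -> echo
i=5: L=bravo R=bravo -> agree -> bravo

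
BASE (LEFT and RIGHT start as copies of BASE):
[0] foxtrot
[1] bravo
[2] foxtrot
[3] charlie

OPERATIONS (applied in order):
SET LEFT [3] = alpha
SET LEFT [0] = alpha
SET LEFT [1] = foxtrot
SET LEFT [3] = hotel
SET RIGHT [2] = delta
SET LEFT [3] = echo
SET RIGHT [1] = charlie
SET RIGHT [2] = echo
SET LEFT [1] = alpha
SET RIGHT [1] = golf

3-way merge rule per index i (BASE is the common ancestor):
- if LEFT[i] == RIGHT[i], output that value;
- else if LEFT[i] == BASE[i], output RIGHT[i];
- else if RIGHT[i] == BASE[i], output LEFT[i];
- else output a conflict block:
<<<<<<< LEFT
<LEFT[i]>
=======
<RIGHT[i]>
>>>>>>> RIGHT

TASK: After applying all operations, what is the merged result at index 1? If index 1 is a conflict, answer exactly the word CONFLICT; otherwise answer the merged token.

Answer: CONFLICT

Derivation:
Final LEFT:  [alpha, alpha, foxtrot, echo]
Final RIGHT: [foxtrot, golf, echo, charlie]
i=0: L=alpha, R=foxtrot=BASE -> take LEFT -> alpha
i=1: BASE=bravo L=alpha R=golf all differ -> CONFLICT
i=2: L=foxtrot=BASE, R=echo -> take RIGHT -> echo
i=3: L=echo, R=charlie=BASE -> take LEFT -> echo
Index 1 -> CONFLICT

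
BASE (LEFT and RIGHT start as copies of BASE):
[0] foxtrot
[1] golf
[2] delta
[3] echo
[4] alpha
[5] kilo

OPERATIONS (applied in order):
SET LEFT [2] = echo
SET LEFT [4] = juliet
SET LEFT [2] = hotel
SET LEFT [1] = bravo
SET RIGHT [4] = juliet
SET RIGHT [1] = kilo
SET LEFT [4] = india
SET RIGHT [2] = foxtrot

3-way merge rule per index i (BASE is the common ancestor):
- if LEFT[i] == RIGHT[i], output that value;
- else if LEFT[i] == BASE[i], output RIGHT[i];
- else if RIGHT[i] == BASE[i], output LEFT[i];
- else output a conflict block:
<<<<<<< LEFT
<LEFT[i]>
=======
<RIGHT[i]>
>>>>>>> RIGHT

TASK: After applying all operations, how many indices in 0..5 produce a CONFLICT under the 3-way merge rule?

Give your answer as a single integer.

Answer: 3

Derivation:
Final LEFT:  [foxtrot, bravo, hotel, echo, india, kilo]
Final RIGHT: [foxtrot, kilo, foxtrot, echo, juliet, kilo]
i=0: L=foxtrot R=foxtrot -> agree -> foxtrot
i=1: BASE=golf L=bravo R=kilo all differ -> CONFLICT
i=2: BASE=delta L=hotel R=foxtrot all differ -> CONFLICT
i=3: L=echo R=echo -> agree -> echo
i=4: BASE=alpha L=india R=juliet all differ -> CONFLICT
i=5: L=kilo R=kilo -> agree -> kilo
Conflict count: 3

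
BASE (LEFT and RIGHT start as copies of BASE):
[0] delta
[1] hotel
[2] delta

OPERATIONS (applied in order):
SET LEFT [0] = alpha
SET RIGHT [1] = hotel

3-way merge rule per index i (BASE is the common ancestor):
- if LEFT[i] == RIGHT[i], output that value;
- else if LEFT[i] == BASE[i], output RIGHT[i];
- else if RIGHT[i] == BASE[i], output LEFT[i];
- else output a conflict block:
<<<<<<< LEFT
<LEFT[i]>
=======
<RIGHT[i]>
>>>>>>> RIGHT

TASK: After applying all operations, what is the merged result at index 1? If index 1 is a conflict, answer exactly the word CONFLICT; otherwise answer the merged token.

Final LEFT:  [alpha, hotel, delta]
Final RIGHT: [delta, hotel, delta]
i=0: L=alpha, R=delta=BASE -> take LEFT -> alpha
i=1: L=hotel R=hotel -> agree -> hotel
i=2: L=delta R=delta -> agree -> delta
Index 1 -> hotel

Answer: hotel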